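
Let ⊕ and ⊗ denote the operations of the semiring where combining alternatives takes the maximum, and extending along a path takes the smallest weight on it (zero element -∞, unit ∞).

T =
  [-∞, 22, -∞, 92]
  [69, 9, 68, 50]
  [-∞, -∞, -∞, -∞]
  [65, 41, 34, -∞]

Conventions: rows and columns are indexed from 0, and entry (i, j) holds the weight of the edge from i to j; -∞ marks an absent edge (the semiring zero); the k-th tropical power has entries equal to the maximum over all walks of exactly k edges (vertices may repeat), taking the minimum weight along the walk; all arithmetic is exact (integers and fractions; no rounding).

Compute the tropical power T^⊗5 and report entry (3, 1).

T^⊗2:
  [65, 41, 34, 22]
  [50, 41, 34, 69]
  [-∞, -∞, -∞, -∞]
  [41, 22, 41, 65]
T^⊗3:
  [41, 22, 41, 65]
  [65, 41, 41, 50]
  [-∞, -∞, -∞, -∞]
  [65, 41, 34, 41]
T^⊗4:
  [65, 41, 34, 41]
  [50, 41, 41, 65]
  [-∞, -∞, -∞, -∞]
  [41, 41, 41, 65]
T^⊗5:
  [41, 41, 41, 65]
  [65, 41, 41, 50]
  [-∞, -∞, -∞, -∞]
  [65, 41, 41, 41]
Key observation: the optimum is the walk 3->0->3->0->3->1, with weight 65 min 92 min 65 min 92 min 41 = 41.
Optimal value attained by: walk 3->0->3->0->3->1.
Answer: (T^⊗5)[3][1] = 41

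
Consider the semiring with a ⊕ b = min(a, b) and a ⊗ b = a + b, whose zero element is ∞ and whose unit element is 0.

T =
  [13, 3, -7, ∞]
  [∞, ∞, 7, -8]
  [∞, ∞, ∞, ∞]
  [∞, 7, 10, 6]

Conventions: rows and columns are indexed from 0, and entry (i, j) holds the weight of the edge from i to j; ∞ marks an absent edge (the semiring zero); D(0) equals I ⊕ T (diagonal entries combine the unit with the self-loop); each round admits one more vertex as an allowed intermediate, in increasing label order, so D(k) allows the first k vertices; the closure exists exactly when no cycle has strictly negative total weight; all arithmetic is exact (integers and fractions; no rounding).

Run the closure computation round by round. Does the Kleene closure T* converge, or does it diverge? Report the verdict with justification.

D(0):
  [0, 3, -7, ∞]
  [∞, 0, 7, -8]
  [∞, ∞, 0, ∞]
  [∞, 7, 10, 0]
D(1):
  [0, 3, -7, ∞]
  [∞, 0, 7, -8]
  [∞, ∞, 0, ∞]
  [∞, 7, 10, 0]
Detection: at round 2, diagonal entry (3, 3) turns strictly negative.
Key observation: the cycle 3->1->3 has total weight 7 + (-8), which is strictly negative.
Answer: DIVERGES — negative cycle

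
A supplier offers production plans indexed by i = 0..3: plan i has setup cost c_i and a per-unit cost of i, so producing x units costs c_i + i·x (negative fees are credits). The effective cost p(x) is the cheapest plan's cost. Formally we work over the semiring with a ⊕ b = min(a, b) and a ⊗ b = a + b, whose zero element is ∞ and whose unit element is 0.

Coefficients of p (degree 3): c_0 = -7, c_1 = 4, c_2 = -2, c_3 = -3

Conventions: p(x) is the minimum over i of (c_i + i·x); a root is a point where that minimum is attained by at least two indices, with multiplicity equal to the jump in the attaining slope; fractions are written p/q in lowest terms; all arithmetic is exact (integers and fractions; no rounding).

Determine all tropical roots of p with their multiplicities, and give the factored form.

hull edge (i=0, c=-7) to (i=3, c=-3): slope 4/3, span 3
Factored form: p(x) = -3 ⊗ (x ⊕ (-4/3)) ⊗ (x ⊕ (-4/3)) ⊗ (x ⊕ (-4/3))
Answer: roots = -4/3 (mult 3)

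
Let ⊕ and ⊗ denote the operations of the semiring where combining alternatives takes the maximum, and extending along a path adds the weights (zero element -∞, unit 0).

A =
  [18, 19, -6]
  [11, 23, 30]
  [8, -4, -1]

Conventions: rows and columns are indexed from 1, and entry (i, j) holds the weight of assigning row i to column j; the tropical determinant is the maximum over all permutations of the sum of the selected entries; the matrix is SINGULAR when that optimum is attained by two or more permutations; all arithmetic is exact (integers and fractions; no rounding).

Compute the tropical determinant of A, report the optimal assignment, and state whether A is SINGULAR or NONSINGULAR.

σ = (1, 2, 3): 18 + 23 + (-1) = 40
σ = (1, 3, 2): 18 + 30 + (-4) = 44
σ = (2, 1, 3): 19 + 11 + (-1) = 29
σ = (2, 3, 1): 19 + 30 + 8 = 57
σ = (3, 1, 2): (-6) + 11 + (-4) = 1
σ = (3, 2, 1): (-6) + 23 + 8 = 25
Optimal value attained by: σ = (2, 3, 1).
Answer: det⊕(A) = 57; verdict: NONSINGULAR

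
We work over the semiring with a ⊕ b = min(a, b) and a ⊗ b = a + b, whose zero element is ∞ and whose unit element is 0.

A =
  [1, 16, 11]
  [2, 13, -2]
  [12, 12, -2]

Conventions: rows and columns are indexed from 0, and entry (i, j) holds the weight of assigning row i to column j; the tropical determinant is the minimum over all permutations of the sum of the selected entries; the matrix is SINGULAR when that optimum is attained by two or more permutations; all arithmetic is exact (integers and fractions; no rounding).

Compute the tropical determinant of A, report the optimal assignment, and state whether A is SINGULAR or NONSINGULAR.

σ = (0, 1, 2): 1 + 13 + (-2) = 12
σ = (0, 2, 1): 1 + (-2) + 12 = 11
σ = (1, 0, 2): 16 + 2 + (-2) = 16
σ = (1, 2, 0): 16 + (-2) + 12 = 26
σ = (2, 0, 1): 11 + 2 + 12 = 25
σ = (2, 1, 0): 11 + 13 + 12 = 36
Optimal value attained by: σ = (0, 2, 1).
Answer: det⊕(A) = 11; verdict: NONSINGULAR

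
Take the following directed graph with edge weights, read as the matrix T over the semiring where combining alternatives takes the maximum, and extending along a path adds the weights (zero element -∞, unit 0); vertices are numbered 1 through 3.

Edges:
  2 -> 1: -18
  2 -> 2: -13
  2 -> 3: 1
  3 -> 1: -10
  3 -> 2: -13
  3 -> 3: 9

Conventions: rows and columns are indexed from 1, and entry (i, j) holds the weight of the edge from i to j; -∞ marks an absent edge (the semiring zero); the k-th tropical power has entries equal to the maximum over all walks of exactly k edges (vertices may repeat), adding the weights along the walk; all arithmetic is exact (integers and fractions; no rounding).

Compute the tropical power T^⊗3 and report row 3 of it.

T^⊗2:
  [-∞, -∞, -∞]
  [-9, -12, 10]
  [-1, -4, 18]
T^⊗3:
  [-∞, -∞, -∞]
  [0, -3, 19]
  [8, 5, 27]
Answer: row 3 of T^⊗3 = [8, 5, 27]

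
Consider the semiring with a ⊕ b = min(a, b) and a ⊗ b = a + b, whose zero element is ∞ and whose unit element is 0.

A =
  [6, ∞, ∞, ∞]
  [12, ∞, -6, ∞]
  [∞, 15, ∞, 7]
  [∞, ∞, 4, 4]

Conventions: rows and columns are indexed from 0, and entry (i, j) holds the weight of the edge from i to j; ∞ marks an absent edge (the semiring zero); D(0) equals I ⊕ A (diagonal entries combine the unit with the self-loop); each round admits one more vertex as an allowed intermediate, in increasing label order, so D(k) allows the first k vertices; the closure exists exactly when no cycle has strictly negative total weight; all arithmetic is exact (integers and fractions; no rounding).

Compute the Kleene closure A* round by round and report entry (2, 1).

D(0):
  [0, ∞, ∞, ∞]
  [12, 0, -6, ∞]
  [∞, 15, 0, 7]
  [∞, ∞, 4, 0]
D(1):
  [0, ∞, ∞, ∞]
  [12, 0, -6, ∞]
  [∞, 15, 0, 7]
  [∞, ∞, 4, 0]
D(2):
  [0, ∞, ∞, ∞]
  [12, 0, -6, ∞]
  [27, 15, 0, 7]
  [∞, ∞, 4, 0]
D(3):
  [0, ∞, ∞, ∞]
  [12, 0, -6, 1]
  [27, 15, 0, 7]
  [31, 19, 4, 0]
D(4):
  [0, ∞, ∞, ∞]
  [12, 0, -6, 1]
  [27, 15, 0, 7]
  [31, 19, 4, 0]
Answer: A*[2][1] = 15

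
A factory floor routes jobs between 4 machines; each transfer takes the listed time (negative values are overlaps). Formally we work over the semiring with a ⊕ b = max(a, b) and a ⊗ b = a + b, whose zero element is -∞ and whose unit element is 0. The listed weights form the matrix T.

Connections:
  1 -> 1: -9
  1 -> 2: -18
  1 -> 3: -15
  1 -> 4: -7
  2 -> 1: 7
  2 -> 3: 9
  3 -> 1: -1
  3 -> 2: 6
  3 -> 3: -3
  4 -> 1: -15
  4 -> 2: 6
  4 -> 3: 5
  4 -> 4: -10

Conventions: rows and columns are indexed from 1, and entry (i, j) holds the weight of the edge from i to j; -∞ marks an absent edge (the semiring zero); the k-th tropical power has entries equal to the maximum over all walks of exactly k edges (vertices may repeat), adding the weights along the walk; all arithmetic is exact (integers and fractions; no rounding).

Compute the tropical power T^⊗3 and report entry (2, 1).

T^⊗2:
  [-11, -1, -2, -16]
  [8, 15, 6, 0]
  [13, 3, 15, -8]
  [13, 11, 15, -20]
T^⊗3:
  [6, 4, 8, -18]
  [22, 12, 24, 1]
  [14, 21, 12, 6]
  [18, 21, 20, 6]
Key observation: the optimum is the walk 2->3->2->1, with weight 9 + 6 + 7 = 22.
Optimal value attained by: walk 2->3->2->1.
Answer: (T^⊗3)[2][1] = 22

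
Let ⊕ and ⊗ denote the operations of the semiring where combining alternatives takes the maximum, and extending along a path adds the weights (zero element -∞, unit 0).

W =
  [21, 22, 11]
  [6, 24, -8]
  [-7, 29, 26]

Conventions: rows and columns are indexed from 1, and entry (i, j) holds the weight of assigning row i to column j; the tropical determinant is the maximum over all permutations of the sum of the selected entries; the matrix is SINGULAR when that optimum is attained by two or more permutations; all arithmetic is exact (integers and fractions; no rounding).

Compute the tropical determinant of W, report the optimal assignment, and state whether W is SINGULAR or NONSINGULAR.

σ = (1, 2, 3): 21 + 24 + 26 = 71
σ = (1, 3, 2): 21 + (-8) + 29 = 42
σ = (2, 1, 3): 22 + 6 + 26 = 54
σ = (2, 3, 1): 22 + (-8) + (-7) = 7
σ = (3, 1, 2): 11 + 6 + 29 = 46
σ = (3, 2, 1): 11 + 24 + (-7) = 28
Optimal value attained by: σ = (1, 2, 3).
Answer: det⊕(W) = 71; verdict: NONSINGULAR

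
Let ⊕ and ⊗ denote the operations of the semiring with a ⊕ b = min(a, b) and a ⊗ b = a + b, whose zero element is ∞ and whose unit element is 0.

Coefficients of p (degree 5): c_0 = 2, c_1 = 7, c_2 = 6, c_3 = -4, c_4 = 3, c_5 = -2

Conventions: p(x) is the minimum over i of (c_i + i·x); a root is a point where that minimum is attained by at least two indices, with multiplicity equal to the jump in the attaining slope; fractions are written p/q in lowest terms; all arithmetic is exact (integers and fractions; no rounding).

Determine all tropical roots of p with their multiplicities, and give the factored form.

hull edge (i=0, c=2) to (i=3, c=-4): slope -2, span 3
hull edge (i=3, c=-4) to (i=5, c=-2): slope 1, span 2
Factored form: p(x) = -2 ⊗ (x ⊕ (-1)) ⊗ (x ⊕ (-1)) ⊗ (x ⊕ 2) ⊗ (x ⊕ 2) ⊗ (x ⊕ 2)
Answer: roots = -1 (mult 2), 2 (mult 3)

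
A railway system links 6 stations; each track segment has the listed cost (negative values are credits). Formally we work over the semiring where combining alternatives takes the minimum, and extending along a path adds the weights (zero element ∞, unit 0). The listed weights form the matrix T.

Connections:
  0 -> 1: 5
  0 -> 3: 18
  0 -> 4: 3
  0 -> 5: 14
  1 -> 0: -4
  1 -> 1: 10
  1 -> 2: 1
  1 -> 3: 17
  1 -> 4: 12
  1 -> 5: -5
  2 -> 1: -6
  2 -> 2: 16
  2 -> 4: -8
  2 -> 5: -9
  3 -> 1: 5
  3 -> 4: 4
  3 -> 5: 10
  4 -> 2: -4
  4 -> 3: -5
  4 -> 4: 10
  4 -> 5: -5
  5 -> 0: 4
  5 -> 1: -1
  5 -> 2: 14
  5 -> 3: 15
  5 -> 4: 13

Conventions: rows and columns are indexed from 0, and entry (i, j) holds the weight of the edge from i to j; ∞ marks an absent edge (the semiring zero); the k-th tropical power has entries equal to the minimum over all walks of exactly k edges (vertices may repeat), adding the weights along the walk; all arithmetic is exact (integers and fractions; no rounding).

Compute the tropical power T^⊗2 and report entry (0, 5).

T^⊗2:
  [1, 13, -1, -2, 13, -2]
  [-1, -6, 8, 7, -7, -8]
  [-10, -10, -12, -13, 2, -13]
  [1, 9, 0, -1, 14, -1]
  [-1, -10, 6, 5, -12, -13]
  [-5, 8, 0, 8, 6, -6]
Key observation: the optimum is the walk 0->4->5, with weight 3 + (-5) = -2.
Optimal value attained by: walk 0->4->5.
Answer: (T^⊗2)[0][5] = -2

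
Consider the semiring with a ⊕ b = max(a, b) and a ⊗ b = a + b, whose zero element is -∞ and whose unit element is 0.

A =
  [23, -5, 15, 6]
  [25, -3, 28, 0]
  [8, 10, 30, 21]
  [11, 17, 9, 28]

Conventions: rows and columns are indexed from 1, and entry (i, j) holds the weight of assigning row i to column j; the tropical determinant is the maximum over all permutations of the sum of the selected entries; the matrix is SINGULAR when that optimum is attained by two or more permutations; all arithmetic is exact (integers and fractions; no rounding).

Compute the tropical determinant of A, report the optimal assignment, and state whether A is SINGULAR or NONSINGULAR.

σ = (1, 2, 3, 4): 23 + (-3) + 30 + 28 = 78
σ = (1, 2, 4, 3): 23 + (-3) + 21 + 9 = 50
σ = (1, 3, 2, 4): 23 + 28 + 10 + 28 = 89
σ = (1, 3, 4, 2): 23 + 28 + 21 + 17 = 89
σ = (1, 4, 2, 3): 23 + 0 + 10 + 9 = 42
σ = (1, 4, 3, 2): 23 + 0 + 30 + 17 = 70
σ = (2, 1, 3, 4): (-5) + 25 + 30 + 28 = 78
σ = (2, 1, 4, 3): (-5) + 25 + 21 + 9 = 50
σ = (2, 3, 1, 4): (-5) + 28 + 8 + 28 = 59
σ = (2, 3, 4, 1): (-5) + 28 + 21 + 11 = 55
σ = (2, 4, 1, 3): (-5) + 0 + 8 + 9 = 12
σ = (2, 4, 3, 1): (-5) + 0 + 30 + 11 = 36
σ = (3, 1, 2, 4): 15 + 25 + 10 + 28 = 78
σ = (3, 1, 4, 2): 15 + 25 + 21 + 17 = 78
σ = (3, 2, 1, 4): 15 + (-3) + 8 + 28 = 48
σ = (3, 2, 4, 1): 15 + (-3) + 21 + 11 = 44
σ = (3, 4, 1, 2): 15 + 0 + 8 + 17 = 40
σ = (3, 4, 2, 1): 15 + 0 + 10 + 11 = 36
σ = (4, 1, 2, 3): 6 + 25 + 10 + 9 = 50
σ = (4, 1, 3, 2): 6 + 25 + 30 + 17 = 78
σ = (4, 2, 1, 3): 6 + (-3) + 8 + 9 = 20
σ = (4, 2, 3, 1): 6 + (-3) + 30 + 11 = 44
σ = (4, 3, 1, 2): 6 + 28 + 8 + 17 = 59
σ = (4, 3, 2, 1): 6 + 28 + 10 + 11 = 55
Optimal value attained by: σ = (1, 3, 2, 4).
Answer: det⊕(A) = 89; verdict: SINGULAR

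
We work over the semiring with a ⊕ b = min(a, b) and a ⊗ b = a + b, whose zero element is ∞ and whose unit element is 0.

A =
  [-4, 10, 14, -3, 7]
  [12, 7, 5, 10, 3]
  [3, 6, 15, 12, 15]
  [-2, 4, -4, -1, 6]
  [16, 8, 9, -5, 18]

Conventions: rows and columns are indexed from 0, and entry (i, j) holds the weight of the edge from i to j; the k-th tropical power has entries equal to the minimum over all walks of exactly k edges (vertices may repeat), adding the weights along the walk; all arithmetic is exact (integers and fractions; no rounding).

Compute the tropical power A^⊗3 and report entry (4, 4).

A^⊗2:
  [-8, 1, -7, -7, 3]
  [8, 11, 6, -2, 10]
  [-1, 13, 8, 0, 9]
  [-6, 2, -5, -5, 5]
  [-7, -1, -9, -6, 1]
A^⊗3:
  [-12, -3, -11, -11, -1]
  [-4, 2, -6, -3, 4]
  [-5, 4, -4, -4, 6]
  [-10, -1, -9, -9, 1]
  [-11, -3, -10, -10, 0]
Key observation: the optimum is the walk 4->3->0->4, with weight (-5) + (-2) + 7 = 0.
Optimal value attained by: walk 4->3->0->4.
Answer: (A^⊗3)[4][4] = 0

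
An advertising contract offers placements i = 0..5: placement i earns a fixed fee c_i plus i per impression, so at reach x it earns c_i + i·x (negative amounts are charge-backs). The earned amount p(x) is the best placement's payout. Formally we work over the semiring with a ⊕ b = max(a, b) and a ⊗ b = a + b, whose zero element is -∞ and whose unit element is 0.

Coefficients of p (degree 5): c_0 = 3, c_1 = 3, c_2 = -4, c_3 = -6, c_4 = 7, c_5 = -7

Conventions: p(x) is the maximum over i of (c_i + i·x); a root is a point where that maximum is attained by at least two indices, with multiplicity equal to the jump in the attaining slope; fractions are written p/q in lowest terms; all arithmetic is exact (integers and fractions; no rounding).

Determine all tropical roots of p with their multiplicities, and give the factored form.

hull edge (i=0, c=3) to (i=4, c=7): slope 1, span 4
hull edge (i=4, c=7) to (i=5, c=-7): slope -14, span 1
Factored form: p(x) = -7 ⊗ (x ⊕ (-1)) ⊗ (x ⊕ (-1)) ⊗ (x ⊕ (-1)) ⊗ (x ⊕ (-1)) ⊗ (x ⊕ 14)
Answer: roots = -1 (mult 4), 14 (mult 1)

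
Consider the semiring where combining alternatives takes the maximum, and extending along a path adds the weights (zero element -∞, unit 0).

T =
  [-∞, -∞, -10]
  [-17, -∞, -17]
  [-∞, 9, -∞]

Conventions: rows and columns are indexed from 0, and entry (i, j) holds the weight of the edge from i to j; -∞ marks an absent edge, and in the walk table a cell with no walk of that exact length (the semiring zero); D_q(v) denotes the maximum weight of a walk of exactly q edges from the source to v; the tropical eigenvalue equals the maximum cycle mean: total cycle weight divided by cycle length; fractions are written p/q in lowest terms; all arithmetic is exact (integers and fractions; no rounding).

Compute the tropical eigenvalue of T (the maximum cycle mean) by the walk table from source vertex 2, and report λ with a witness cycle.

q=0: [-∞, -∞, 0]
q=1: [-∞, 9, -∞]
q=2: [-8, -∞, -8]
q=3: [-∞, 1, -18]
Optimal cycle mean attained by: cycle 1->2->1, total (-17) + 9, length 2.
Answer: λ = -4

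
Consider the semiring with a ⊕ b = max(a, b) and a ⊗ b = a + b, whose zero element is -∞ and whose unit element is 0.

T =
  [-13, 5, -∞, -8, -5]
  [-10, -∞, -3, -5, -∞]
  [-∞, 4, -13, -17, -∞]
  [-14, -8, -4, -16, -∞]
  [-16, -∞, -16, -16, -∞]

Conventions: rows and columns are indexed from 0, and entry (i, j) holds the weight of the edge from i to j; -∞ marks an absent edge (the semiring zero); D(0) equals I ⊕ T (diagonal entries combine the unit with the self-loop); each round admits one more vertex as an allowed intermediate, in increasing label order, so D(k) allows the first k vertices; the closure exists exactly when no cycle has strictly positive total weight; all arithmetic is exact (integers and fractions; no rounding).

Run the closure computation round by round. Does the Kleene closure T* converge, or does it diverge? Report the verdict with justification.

D(0):
  [0, 5, -∞, -8, -5]
  [-10, 0, -3, -5, -∞]
  [-∞, 4, 0, -17, -∞]
  [-14, -8, -4, 0, -∞]
  [-16, -∞, -16, -16, 0]
D(1):
  [0, 5, -∞, -8, -5]
  [-10, 0, -3, -5, -15]
  [-∞, 4, 0, -17, -∞]
  [-14, -8, -4, 0, -19]
  [-16, -11, -16, -16, 0]
Detection: at round 2, diagonal entry (2, 2) turns strictly positive.
Key observation: the cycle 2->1->2 has total weight 4 + (-3), which is strictly positive.
Answer: DIVERGES — positive cycle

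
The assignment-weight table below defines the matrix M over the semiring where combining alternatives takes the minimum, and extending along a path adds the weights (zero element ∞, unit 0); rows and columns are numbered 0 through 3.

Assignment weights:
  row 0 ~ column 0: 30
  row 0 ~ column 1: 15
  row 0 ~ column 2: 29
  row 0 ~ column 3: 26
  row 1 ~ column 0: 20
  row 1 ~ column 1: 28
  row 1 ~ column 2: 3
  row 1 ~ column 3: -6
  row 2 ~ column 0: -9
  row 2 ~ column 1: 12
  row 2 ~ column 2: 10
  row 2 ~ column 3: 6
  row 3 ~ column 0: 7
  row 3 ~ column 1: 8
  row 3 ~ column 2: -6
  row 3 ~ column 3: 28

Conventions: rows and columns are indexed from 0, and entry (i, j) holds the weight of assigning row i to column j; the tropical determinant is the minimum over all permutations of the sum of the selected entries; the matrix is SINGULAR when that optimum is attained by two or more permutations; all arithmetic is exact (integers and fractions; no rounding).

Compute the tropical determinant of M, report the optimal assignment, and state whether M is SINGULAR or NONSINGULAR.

σ = (0, 1, 2, 3): 30 + 28 + 10 + 28 = 96
σ = (0, 1, 3, 2): 30 + 28 + 6 + (-6) = 58
σ = (0, 2, 1, 3): 30 + 3 + 12 + 28 = 73
σ = (0, 2, 3, 1): 30 + 3 + 6 + 8 = 47
σ = (0, 3, 1, 2): 30 + (-6) + 12 + (-6) = 30
σ = (0, 3, 2, 1): 30 + (-6) + 10 + 8 = 42
σ = (1, 0, 2, 3): 15 + 20 + 10 + 28 = 73
σ = (1, 0, 3, 2): 15 + 20 + 6 + (-6) = 35
σ = (1, 2, 0, 3): 15 + 3 + (-9) + 28 = 37
σ = (1, 2, 3, 0): 15 + 3 + 6 + 7 = 31
σ = (1, 3, 0, 2): 15 + (-6) + (-9) + (-6) = -6
σ = (1, 3, 2, 0): 15 + (-6) + 10 + 7 = 26
σ = (2, 0, 1, 3): 29 + 20 + 12 + 28 = 89
σ = (2, 0, 3, 1): 29 + 20 + 6 + 8 = 63
σ = (2, 1, 0, 3): 29 + 28 + (-9) + 28 = 76
σ = (2, 1, 3, 0): 29 + 28 + 6 + 7 = 70
σ = (2, 3, 0, 1): 29 + (-6) + (-9) + 8 = 22
σ = (2, 3, 1, 0): 29 + (-6) + 12 + 7 = 42
σ = (3, 0, 1, 2): 26 + 20 + 12 + (-6) = 52
σ = (3, 0, 2, 1): 26 + 20 + 10 + 8 = 64
σ = (3, 1, 0, 2): 26 + 28 + (-9) + (-6) = 39
σ = (3, 1, 2, 0): 26 + 28 + 10 + 7 = 71
σ = (3, 2, 0, 1): 26 + 3 + (-9) + 8 = 28
σ = (3, 2, 1, 0): 26 + 3 + 12 + 7 = 48
Optimal value attained by: σ = (1, 3, 0, 2).
Answer: det⊕(M) = -6; verdict: NONSINGULAR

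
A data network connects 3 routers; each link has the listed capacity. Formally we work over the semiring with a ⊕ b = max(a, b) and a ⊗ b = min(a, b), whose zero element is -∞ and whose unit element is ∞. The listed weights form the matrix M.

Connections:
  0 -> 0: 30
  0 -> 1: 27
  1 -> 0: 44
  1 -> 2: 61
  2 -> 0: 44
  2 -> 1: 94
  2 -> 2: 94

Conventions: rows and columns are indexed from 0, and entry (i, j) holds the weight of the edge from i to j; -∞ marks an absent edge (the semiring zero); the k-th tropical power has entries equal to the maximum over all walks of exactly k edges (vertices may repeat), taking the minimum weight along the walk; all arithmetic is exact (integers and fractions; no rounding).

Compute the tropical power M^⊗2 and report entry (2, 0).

M^⊗2:
  [30, 27, 27]
  [44, 61, 61]
  [44, 94, 94]
Key observation: the optimum is the walk 2->1->0, with weight 94 min 44 = 44.
Optimal value attained by: walk 2->1->0.
Answer: (M^⊗2)[2][0] = 44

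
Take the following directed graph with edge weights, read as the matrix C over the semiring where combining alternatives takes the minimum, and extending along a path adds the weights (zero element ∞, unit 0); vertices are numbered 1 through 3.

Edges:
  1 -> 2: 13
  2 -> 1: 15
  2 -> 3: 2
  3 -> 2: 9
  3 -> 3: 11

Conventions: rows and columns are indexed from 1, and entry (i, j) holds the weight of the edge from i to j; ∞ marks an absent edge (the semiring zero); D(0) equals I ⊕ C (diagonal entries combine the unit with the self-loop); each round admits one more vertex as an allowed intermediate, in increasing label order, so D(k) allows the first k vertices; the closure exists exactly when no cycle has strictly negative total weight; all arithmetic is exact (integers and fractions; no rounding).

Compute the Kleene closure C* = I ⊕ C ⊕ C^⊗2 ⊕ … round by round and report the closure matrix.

D(0):
  [0, 13, ∞]
  [15, 0, 2]
  [∞, 9, 0]
D(1):
  [0, 13, ∞]
  [15, 0, 2]
  [∞, 9, 0]
D(2):
  [0, 13, 15]
  [15, 0, 2]
  [24, 9, 0]
D(3):
  [0, 13, 15]
  [15, 0, 2]
  [24, 9, 0]
Answer: C* = [[0, 13, 15], [15, 0, 2], [24, 9, 0]]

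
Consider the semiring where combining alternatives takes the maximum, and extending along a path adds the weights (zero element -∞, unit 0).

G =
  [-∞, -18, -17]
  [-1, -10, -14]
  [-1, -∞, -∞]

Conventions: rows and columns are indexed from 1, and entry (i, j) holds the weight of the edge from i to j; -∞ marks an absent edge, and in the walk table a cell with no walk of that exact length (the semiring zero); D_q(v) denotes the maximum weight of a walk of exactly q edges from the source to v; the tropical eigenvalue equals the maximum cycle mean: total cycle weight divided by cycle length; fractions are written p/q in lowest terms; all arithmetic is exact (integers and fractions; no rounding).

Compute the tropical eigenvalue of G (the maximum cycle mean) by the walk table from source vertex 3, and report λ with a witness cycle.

q=0: [-∞, -∞, 0]
q=1: [-1, -∞, -∞]
q=2: [-∞, -19, -18]
q=3: [-19, -29, -33]
Optimal cycle mean attained by: cycle 1->3->1, total (-17) + (-1), length 2.
Answer: λ = -9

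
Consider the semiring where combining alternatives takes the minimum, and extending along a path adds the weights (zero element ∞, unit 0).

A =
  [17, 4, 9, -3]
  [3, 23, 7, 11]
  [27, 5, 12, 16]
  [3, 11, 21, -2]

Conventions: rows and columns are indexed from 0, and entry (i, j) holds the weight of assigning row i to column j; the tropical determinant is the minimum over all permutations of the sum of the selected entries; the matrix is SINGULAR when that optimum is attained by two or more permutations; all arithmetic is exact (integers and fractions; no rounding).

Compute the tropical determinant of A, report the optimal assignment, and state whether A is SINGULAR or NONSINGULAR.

σ = (0, 1, 2, 3): 17 + 23 + 12 + (-2) = 50
σ = (0, 1, 3, 2): 17 + 23 + 16 + 21 = 77
σ = (0, 2, 1, 3): 17 + 7 + 5 + (-2) = 27
σ = (0, 2, 3, 1): 17 + 7 + 16 + 11 = 51
σ = (0, 3, 1, 2): 17 + 11 + 5 + 21 = 54
σ = (0, 3, 2, 1): 17 + 11 + 12 + 11 = 51
σ = (1, 0, 2, 3): 4 + 3 + 12 + (-2) = 17
σ = (1, 0, 3, 2): 4 + 3 + 16 + 21 = 44
σ = (1, 2, 0, 3): 4 + 7 + 27 + (-2) = 36
σ = (1, 2, 3, 0): 4 + 7 + 16 + 3 = 30
σ = (1, 3, 0, 2): 4 + 11 + 27 + 21 = 63
σ = (1, 3, 2, 0): 4 + 11 + 12 + 3 = 30
σ = (2, 0, 1, 3): 9 + 3 + 5 + (-2) = 15
σ = (2, 0, 3, 1): 9 + 3 + 16 + 11 = 39
σ = (2, 1, 0, 3): 9 + 23 + 27 + (-2) = 57
σ = (2, 1, 3, 0): 9 + 23 + 16 + 3 = 51
σ = (2, 3, 0, 1): 9 + 11 + 27 + 11 = 58
σ = (2, 3, 1, 0): 9 + 11 + 5 + 3 = 28
σ = (3, 0, 1, 2): (-3) + 3 + 5 + 21 = 26
σ = (3, 0, 2, 1): (-3) + 3 + 12 + 11 = 23
σ = (3, 1, 0, 2): (-3) + 23 + 27 + 21 = 68
σ = (3, 1, 2, 0): (-3) + 23 + 12 + 3 = 35
σ = (3, 2, 0, 1): (-3) + 7 + 27 + 11 = 42
σ = (3, 2, 1, 0): (-3) + 7 + 5 + 3 = 12
Optimal value attained by: σ = (3, 2, 1, 0).
Answer: det⊕(A) = 12; verdict: NONSINGULAR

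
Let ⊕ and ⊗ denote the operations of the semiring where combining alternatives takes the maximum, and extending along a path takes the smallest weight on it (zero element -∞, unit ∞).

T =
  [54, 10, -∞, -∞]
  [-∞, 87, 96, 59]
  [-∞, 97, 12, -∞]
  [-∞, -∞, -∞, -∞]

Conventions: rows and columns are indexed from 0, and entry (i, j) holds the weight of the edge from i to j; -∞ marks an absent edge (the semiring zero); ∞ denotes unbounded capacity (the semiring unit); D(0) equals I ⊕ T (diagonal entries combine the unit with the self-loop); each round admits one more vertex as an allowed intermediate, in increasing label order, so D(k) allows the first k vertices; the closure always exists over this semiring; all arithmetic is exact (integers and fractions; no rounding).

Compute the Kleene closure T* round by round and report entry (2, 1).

D(0):
  [∞, 10, -∞, -∞]
  [-∞, ∞, 96, 59]
  [-∞, 97, ∞, -∞]
  [-∞, -∞, -∞, ∞]
D(1):
  [∞, 10, -∞, -∞]
  [-∞, ∞, 96, 59]
  [-∞, 97, ∞, -∞]
  [-∞, -∞, -∞, ∞]
D(2):
  [∞, 10, 10, 10]
  [-∞, ∞, 96, 59]
  [-∞, 97, ∞, 59]
  [-∞, -∞, -∞, ∞]
D(3):
  [∞, 10, 10, 10]
  [-∞, ∞, 96, 59]
  [-∞, 97, ∞, 59]
  [-∞, -∞, -∞, ∞]
D(4):
  [∞, 10, 10, 10]
  [-∞, ∞, 96, 59]
  [-∞, 97, ∞, 59]
  [-∞, -∞, -∞, ∞]
Answer: T*[2][1] = 97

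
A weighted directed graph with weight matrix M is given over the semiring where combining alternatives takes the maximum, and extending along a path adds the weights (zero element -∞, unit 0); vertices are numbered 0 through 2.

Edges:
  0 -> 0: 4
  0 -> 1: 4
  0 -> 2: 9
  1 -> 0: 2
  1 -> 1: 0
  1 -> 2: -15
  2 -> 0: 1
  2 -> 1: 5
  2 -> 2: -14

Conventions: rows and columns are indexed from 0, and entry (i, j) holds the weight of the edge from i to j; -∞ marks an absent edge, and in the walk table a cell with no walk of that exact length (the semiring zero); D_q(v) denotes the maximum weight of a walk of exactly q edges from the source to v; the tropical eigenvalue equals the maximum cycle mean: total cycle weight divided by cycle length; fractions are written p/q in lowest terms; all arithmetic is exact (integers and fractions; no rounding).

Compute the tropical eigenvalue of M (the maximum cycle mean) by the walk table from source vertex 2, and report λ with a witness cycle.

q=0: [-∞, -∞, 0]
q=1: [1, 5, -14]
q=2: [7, 5, 10]
q=3: [11, 15, 16]
Optimal cycle mean attained by: cycle 0->2->1->0, total 9 + 5 + 2, length 3.
Answer: λ = 16/3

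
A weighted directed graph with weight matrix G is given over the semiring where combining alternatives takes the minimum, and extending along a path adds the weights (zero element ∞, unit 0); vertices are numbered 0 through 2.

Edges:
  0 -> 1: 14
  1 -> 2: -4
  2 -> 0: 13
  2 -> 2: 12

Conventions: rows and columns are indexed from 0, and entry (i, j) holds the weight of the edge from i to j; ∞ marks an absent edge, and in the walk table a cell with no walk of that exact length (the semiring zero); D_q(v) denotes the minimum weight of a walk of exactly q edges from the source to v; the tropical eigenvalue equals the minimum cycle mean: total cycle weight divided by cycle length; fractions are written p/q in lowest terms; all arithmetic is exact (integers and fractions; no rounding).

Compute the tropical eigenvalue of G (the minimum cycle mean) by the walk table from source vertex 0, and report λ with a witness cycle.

q=0: [0, ∞, ∞]
q=1: [∞, 14, ∞]
q=2: [∞, ∞, 10]
q=3: [23, ∞, 22]
Optimal cycle mean attained by: cycle 0->1->2->0, total 14 + (-4) + 13, length 3.
Answer: λ = 23/3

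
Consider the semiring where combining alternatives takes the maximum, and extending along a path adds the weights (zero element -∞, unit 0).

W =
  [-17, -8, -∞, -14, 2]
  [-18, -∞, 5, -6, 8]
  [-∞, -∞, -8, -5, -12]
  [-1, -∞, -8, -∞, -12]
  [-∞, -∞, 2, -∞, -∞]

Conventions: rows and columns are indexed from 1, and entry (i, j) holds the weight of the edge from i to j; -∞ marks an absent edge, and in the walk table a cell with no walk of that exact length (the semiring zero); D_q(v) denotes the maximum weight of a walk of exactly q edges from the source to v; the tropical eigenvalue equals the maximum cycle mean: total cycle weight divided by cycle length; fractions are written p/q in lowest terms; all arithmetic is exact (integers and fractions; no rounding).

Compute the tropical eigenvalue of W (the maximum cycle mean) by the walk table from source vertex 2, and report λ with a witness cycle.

q=0: [-∞, 0, -∞, -∞, -∞]
q=1: [-18, -∞, 5, -6, 8]
q=2: [-7, -26, 10, 0, -7]
q=3: [-1, -15, 2, 5, -2]
q=4: [4, -9, 0, -3, 1]
q=5: [-4, -4, 3, -5, 6]
Optimal cycle mean attained by: cycle 1->5->3->4->1, total 2 + 2 + (-5) + (-1), length 4.
Answer: λ = -1/2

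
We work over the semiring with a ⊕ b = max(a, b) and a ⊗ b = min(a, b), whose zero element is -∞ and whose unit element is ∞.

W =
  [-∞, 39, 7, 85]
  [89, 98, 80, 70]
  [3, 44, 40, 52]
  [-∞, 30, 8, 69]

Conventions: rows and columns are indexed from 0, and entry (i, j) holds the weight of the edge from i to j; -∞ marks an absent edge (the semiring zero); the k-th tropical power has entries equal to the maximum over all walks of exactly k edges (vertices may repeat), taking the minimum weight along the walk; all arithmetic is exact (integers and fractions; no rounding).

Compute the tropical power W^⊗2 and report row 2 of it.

W^⊗2:
  [39, 39, 39, 69]
  [89, 98, 80, 85]
  [44, 44, 44, 52]
  [30, 30, 30, 69]
Answer: row 2 of W^⊗2 = [44, 44, 44, 52]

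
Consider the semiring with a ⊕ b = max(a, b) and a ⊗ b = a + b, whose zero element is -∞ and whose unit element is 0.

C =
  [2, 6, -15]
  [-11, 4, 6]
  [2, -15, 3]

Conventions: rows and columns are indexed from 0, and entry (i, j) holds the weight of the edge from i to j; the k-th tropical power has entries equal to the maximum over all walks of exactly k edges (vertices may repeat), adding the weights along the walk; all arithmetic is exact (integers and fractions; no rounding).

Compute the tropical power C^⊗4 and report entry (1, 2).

C^⊗2:
  [4, 10, 12]
  [8, 8, 10]
  [5, 8, 6]
C^⊗3:
  [14, 14, 16]
  [12, 14, 14]
  [8, 12, 14]
C^⊗4:
  [18, 20, 20]
  [16, 18, 20]
  [16, 16, 18]
Key observation: the optimum is the walk 1->2->0->1->2, with weight 6 + 2 + 6 + 6 = 20.
Optimal value attained by: walk 1->2->0->1->2.
Answer: (C^⊗4)[1][2] = 20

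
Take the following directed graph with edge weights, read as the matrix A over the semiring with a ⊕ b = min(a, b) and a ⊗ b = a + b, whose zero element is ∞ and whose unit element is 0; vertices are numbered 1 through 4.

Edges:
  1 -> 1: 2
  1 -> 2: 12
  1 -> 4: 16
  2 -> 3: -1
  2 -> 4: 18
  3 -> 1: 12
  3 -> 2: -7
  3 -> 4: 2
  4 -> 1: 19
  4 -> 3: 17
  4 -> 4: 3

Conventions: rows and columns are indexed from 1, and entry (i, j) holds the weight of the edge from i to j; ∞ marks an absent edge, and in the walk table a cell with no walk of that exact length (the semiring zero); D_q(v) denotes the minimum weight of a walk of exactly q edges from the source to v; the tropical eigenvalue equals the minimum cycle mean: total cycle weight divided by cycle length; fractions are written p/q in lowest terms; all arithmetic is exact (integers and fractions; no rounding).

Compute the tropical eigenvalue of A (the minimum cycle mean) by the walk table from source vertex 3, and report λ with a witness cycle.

q=0: [∞, ∞, 0, ∞]
q=1: [12, -7, ∞, 2]
q=2: [14, 24, -8, 5]
q=3: [4, -15, 22, -6]
q=4: [6, 15, -16, -3]
Optimal cycle mean attained by: cycle 2->3->2, total (-1) + (-7), length 2.
Answer: λ = -4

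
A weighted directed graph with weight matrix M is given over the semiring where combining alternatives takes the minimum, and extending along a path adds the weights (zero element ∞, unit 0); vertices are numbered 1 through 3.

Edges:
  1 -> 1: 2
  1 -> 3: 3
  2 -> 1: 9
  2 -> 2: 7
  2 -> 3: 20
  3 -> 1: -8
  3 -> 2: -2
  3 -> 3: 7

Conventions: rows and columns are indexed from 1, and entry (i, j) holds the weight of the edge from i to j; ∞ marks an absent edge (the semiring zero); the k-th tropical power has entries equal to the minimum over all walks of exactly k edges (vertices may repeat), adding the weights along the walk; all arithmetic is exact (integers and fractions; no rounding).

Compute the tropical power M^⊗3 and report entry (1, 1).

M^⊗2:
  [-5, 1, 5]
  [11, 14, 12]
  [-6, 5, -5]
M^⊗3:
  [-3, 3, -2]
  [4, 10, 14]
  [-13, -7, -3]
Key observation: the optimum is the walk 1->1->3->1, with weight 2 + 3 + (-8) = -3.
Optimal value attained by: walk 1->1->3->1.
Answer: (M^⊗3)[1][1] = -3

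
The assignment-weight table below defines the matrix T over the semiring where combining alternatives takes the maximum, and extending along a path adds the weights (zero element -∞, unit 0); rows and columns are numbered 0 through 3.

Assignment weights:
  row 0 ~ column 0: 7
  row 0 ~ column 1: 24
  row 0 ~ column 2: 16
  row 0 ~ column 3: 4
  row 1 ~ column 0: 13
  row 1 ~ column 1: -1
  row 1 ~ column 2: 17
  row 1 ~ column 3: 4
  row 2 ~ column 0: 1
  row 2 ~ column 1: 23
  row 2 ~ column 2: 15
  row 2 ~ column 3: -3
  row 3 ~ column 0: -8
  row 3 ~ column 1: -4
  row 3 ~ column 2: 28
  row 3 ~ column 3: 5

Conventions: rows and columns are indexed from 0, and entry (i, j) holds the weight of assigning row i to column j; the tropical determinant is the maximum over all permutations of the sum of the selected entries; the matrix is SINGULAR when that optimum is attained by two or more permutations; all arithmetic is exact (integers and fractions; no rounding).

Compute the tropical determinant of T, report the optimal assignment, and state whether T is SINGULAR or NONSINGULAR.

σ = (0, 1, 2, 3): 7 + (-1) + 15 + 5 = 26
σ = (0, 1, 3, 2): 7 + (-1) + (-3) + 28 = 31
σ = (0, 2, 1, 3): 7 + 17 + 23 + 5 = 52
σ = (0, 2, 3, 1): 7 + 17 + (-3) + (-4) = 17
σ = (0, 3, 1, 2): 7 + 4 + 23 + 28 = 62
σ = (0, 3, 2, 1): 7 + 4 + 15 + (-4) = 22
σ = (1, 0, 2, 3): 24 + 13 + 15 + 5 = 57
σ = (1, 0, 3, 2): 24 + 13 + (-3) + 28 = 62
σ = (1, 2, 0, 3): 24 + 17 + 1 + 5 = 47
σ = (1, 2, 3, 0): 24 + 17 + (-3) + (-8) = 30
σ = (1, 3, 0, 2): 24 + 4 + 1 + 28 = 57
σ = (1, 3, 2, 0): 24 + 4 + 15 + (-8) = 35
σ = (2, 0, 1, 3): 16 + 13 + 23 + 5 = 57
σ = (2, 0, 3, 1): 16 + 13 + (-3) + (-4) = 22
σ = (2, 1, 0, 3): 16 + (-1) + 1 + 5 = 21
σ = (2, 1, 3, 0): 16 + (-1) + (-3) + (-8) = 4
σ = (2, 3, 0, 1): 16 + 4 + 1 + (-4) = 17
σ = (2, 3, 1, 0): 16 + 4 + 23 + (-8) = 35
σ = (3, 0, 1, 2): 4 + 13 + 23 + 28 = 68
σ = (3, 0, 2, 1): 4 + 13 + 15 + (-4) = 28
σ = (3, 1, 0, 2): 4 + (-1) + 1 + 28 = 32
σ = (3, 1, 2, 0): 4 + (-1) + 15 + (-8) = 10
σ = (3, 2, 0, 1): 4 + 17 + 1 + (-4) = 18
σ = (3, 2, 1, 0): 4 + 17 + 23 + (-8) = 36
Optimal value attained by: σ = (3, 0, 1, 2).
Answer: det⊕(T) = 68; verdict: NONSINGULAR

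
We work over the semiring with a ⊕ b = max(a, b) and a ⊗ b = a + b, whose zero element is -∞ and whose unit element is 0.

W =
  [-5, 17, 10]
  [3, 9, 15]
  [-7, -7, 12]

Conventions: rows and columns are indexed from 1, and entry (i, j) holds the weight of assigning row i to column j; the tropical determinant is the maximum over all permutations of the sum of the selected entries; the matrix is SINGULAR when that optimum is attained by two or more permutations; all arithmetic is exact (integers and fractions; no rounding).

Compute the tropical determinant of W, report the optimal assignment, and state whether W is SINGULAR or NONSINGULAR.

σ = (1, 2, 3): (-5) + 9 + 12 = 16
σ = (1, 3, 2): (-5) + 15 + (-7) = 3
σ = (2, 1, 3): 17 + 3 + 12 = 32
σ = (2, 3, 1): 17 + 15 + (-7) = 25
σ = (3, 1, 2): 10 + 3 + (-7) = 6
σ = (3, 2, 1): 10 + 9 + (-7) = 12
Optimal value attained by: σ = (2, 1, 3).
Answer: det⊕(W) = 32; verdict: NONSINGULAR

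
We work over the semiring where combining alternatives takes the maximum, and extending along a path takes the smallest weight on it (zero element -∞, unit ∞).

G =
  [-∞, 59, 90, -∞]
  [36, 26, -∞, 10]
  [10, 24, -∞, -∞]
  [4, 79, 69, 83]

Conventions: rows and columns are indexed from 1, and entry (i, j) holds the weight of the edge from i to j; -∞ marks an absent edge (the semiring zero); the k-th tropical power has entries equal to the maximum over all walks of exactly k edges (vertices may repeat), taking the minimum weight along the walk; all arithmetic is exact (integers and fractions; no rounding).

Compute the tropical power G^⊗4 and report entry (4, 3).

G^⊗2:
  [36, 26, -∞, 10]
  [26, 36, 36, 10]
  [24, 24, 10, 10]
  [36, 79, 69, 83]
G^⊗3:
  [26, 36, 36, 10]
  [36, 26, 26, 10]
  [24, 24, 24, 10]
  [36, 79, 69, 83]
G^⊗4:
  [36, 26, 26, 10]
  [26, 36, 36, 10]
  [24, 24, 24, 10]
  [36, 79, 69, 83]
Key observation: the optimum is the walk 4->4->4->4->3, with weight 83 min 83 min 83 min 69 = 69.
Optimal value attained by: walk 4->4->4->4->3.
Answer: (G^⊗4)[4][3] = 69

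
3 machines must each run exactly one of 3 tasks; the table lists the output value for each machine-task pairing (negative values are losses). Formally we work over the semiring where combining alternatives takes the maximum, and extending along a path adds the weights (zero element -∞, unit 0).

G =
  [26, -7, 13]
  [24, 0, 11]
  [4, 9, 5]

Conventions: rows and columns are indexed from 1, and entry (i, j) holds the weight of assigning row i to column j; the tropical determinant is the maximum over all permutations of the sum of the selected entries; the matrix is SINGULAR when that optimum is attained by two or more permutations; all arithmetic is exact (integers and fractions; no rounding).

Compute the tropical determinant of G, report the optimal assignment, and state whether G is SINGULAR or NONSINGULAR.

σ = (1, 2, 3): 26 + 0 + 5 = 31
σ = (1, 3, 2): 26 + 11 + 9 = 46
σ = (2, 1, 3): (-7) + 24 + 5 = 22
σ = (2, 3, 1): (-7) + 11 + 4 = 8
σ = (3, 1, 2): 13 + 24 + 9 = 46
σ = (3, 2, 1): 13 + 0 + 4 = 17
Optimal value attained by: σ = (1, 3, 2).
Answer: det⊕(G) = 46; verdict: SINGULAR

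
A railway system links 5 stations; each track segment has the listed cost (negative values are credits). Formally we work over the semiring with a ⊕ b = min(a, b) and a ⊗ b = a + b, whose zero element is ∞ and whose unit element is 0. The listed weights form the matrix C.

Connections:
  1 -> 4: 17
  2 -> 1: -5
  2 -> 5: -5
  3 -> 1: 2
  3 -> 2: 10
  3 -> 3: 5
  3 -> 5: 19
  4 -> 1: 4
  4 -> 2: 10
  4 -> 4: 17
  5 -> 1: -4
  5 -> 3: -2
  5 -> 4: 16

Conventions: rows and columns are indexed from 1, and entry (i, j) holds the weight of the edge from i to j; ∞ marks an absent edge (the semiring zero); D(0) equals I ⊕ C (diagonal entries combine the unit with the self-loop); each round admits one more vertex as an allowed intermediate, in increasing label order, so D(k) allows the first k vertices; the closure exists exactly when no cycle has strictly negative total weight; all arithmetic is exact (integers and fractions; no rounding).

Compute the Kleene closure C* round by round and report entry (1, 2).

D(0):
  [0, ∞, ∞, 17, ∞]
  [-5, 0, ∞, ∞, -5]
  [2, 10, 0, ∞, 19]
  [4, 10, ∞, 0, ∞]
  [-4, ∞, -2, 16, 0]
D(1):
  [0, ∞, ∞, 17, ∞]
  [-5, 0, ∞, 12, -5]
  [2, 10, 0, 19, 19]
  [4, 10, ∞, 0, ∞]
  [-4, ∞, -2, 13, 0]
D(2):
  [0, ∞, ∞, 17, ∞]
  [-5, 0, ∞, 12, -5]
  [2, 10, 0, 19, 5]
  [4, 10, ∞, 0, 5]
  [-4, ∞, -2, 13, 0]
D(3):
  [0, ∞, ∞, 17, ∞]
  [-5, 0, ∞, 12, -5]
  [2, 10, 0, 19, 5]
  [4, 10, ∞, 0, 5]
  [-4, 8, -2, 13, 0]
D(4):
  [0, 27, ∞, 17, 22]
  [-5, 0, ∞, 12, -5]
  [2, 10, 0, 19, 5]
  [4, 10, ∞, 0, 5]
  [-4, 8, -2, 13, 0]
D(5):
  [0, 27, 20, 17, 22]
  [-9, 0, -7, 8, -5]
  [1, 10, 0, 18, 5]
  [1, 10, 3, 0, 5]
  [-4, 8, -2, 13, 0]
Answer: C*[1][2] = 27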